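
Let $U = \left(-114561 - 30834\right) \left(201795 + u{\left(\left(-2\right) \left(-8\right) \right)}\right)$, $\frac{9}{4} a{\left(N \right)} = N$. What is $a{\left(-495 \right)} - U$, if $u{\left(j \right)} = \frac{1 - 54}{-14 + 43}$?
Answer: $\frac{850851824410}{29} \approx 2.934 \cdot 10^{10}$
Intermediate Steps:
$a{\left(N \right)} = \frac{4 N}{9}$
$u{\left(j \right)} = - \frac{53}{29}$
$U = - \frac{850851830790}{29}$ ($U = \left(-114561 - 30834\right) \left(201795 - \frac{53}{29}\right) = \left(-145395\right) \frac{5852002}{29} = - \frac{850851830790}{29} \approx -2.934 \cdot 10^{10}$)
$a{\left(-495 \right)} - U = \frac{4}{9} \left(-495\right) - - \frac{850851830790}{29} = -220 + \frac{850851830790}{29} = \frac{850851824410}{29}$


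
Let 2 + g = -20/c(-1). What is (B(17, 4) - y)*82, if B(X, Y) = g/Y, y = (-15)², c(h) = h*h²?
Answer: -18081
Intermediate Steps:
c(h) = h³
g = 18 (g = -2 - 20/((-1)³) = -2 - 20/(-1) = -2 - 20*(-1) = -2 + 20 = 18)
y = 225
B(X, Y) = 18/Y
(B(17, 4) - y)*82 = (18/4 - 1*225)*82 = (18*(¼) - 225)*82 = (9/2 - 225)*82 = -441/2*82 = -18081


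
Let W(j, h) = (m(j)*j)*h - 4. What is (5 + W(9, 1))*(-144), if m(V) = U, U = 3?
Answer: -4032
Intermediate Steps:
m(V) = 3
W(j, h) = -4 + 3*h*j (W(j, h) = (3*j)*h - 4 = 3*h*j - 4 = -4 + 3*h*j)
(5 + W(9, 1))*(-144) = (5 + (-4 + 3*1*9))*(-144) = (5 + (-4 + 27))*(-144) = (5 + 23)*(-144) = 28*(-144) = -4032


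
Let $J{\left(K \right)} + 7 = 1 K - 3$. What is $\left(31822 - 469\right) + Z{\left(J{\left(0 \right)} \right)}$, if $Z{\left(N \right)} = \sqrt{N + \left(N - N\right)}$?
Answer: $31353 + i \sqrt{10} \approx 31353.0 + 3.1623 i$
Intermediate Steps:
$J{\left(K \right)} = -10 + K$ ($J{\left(K \right)} = -7 + \left(1 K - 3\right) = -7 + \left(K - 3\right) = -7 + \left(-3 + K\right) = -10 + K$)
$Z{\left(N \right)} = \sqrt{N}$ ($Z{\left(N \right)} = \sqrt{N + 0} = \sqrt{N}$)
$\left(31822 - 469\right) + Z{\left(J{\left(0 \right)} \right)} = \left(31822 - 469\right) + \sqrt{-10 + 0} = 31353 + \sqrt{-10} = 31353 + i \sqrt{10}$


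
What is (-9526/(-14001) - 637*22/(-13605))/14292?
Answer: 27150937/226865973555 ≈ 0.00011968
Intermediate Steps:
(-9526/(-14001) - 637*22/(-13605))/14292 = (-9526*(-1/14001) - 14014*(-1/13605))*(1/14292) = (9526/14001 + 14014/13605)*(1/14292) = (108603748/63494535)*(1/14292) = 27150937/226865973555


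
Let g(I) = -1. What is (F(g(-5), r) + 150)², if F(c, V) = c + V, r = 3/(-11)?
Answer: 2676496/121 ≈ 22120.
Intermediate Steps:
r = -3/11 (r = 3*(-1/11) = -3/11 ≈ -0.27273)
F(c, V) = V + c
(F(g(-5), r) + 150)² = ((-3/11 - 1) + 150)² = (-14/11 + 150)² = (1636/11)² = 2676496/121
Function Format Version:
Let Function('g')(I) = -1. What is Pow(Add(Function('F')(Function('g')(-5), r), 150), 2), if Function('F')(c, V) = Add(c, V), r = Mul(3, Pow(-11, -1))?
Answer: Rational(2676496, 121) ≈ 22120.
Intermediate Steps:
r = Rational(-3, 11) (r = Mul(3, Rational(-1, 11)) = Rational(-3, 11) ≈ -0.27273)
Function('F')(c, V) = Add(V, c)
Pow(Add(Function('F')(Function('g')(-5), r), 150), 2) = Pow(Add(Add(Rational(-3, 11), -1), 150), 2) = Pow(Add(Rational(-14, 11), 150), 2) = Pow(Rational(1636, 11), 2) = Rational(2676496, 121)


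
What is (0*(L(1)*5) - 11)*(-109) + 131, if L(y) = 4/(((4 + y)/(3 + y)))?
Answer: 1330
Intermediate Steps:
L(y) = 4*(3 + y)/(4 + y) (L(y) = 4/(((4 + y)/(3 + y))) = 4*((3 + y)/(4 + y)) = 4*(3 + y)/(4 + y))
(0*(L(1)*5) - 11)*(-109) + 131 = (0*((4*(3 + 1)/(4 + 1))*5) - 11)*(-109) + 131 = (0*((4*4/5)*5) - 11)*(-109) + 131 = (0*((4*(1/5)*4)*5) - 11)*(-109) + 131 = (0*((16/5)*5) - 11)*(-109) + 131 = (0*16 - 11)*(-109) + 131 = (0 - 11)*(-109) + 131 = -11*(-109) + 131 = 1199 + 131 = 1330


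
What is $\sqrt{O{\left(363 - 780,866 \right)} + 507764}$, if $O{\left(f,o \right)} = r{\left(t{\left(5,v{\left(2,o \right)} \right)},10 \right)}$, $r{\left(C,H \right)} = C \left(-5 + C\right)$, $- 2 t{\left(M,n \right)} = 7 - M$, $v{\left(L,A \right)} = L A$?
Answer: $\sqrt{507770} \approx 712.58$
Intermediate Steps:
$v{\left(L,A \right)} = A L$
$t{\left(M,n \right)} = - \frac{7}{2} + \frac{M}{2}$ ($t{\left(M,n \right)} = - \frac{7 - M}{2} = - \frac{7}{2} + \frac{M}{2}$)
$O{\left(f,o \right)} = 6$ ($O{\left(f,o \right)} = \left(- \frac{7}{2} + \frac{1}{2} \cdot 5\right) \left(-5 + \left(- \frac{7}{2} + \frac{1}{2} \cdot 5\right)\right) = \left(- \frac{7}{2} + \frac{5}{2}\right) \left(-5 + \left(- \frac{7}{2} + \frac{5}{2}\right)\right) = - (-5 - 1) = \left(-1\right) \left(-6\right) = 6$)
$\sqrt{O{\left(363 - 780,866 \right)} + 507764} = \sqrt{6 + 507764} = \sqrt{507770}$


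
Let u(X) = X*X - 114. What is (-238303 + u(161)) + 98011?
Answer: -114485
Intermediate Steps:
u(X) = -114 + X**2 (u(X) = X**2 - 114 = -114 + X**2)
(-238303 + u(161)) + 98011 = (-238303 + (-114 + 161**2)) + 98011 = (-238303 + (-114 + 25921)) + 98011 = (-238303 + 25807) + 98011 = -212496 + 98011 = -114485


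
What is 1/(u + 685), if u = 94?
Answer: 1/779 ≈ 0.0012837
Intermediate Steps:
1/(u + 685) = 1/(94 + 685) = 1/779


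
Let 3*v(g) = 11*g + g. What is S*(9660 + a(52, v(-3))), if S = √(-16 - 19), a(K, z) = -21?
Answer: 9639*I*√35 ≈ 57025.0*I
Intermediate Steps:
v(g) = 4*g (v(g) = (11*g + g)/3 = (12*g)/3 = 4*g)
S = I*√35 (S = √(-35) = I*√35 ≈ 5.9161*I)
S*(9660 + a(52, v(-3))) = (I*√35)*(9660 - 21) = (I*√35)*9639 = 9639*I*√35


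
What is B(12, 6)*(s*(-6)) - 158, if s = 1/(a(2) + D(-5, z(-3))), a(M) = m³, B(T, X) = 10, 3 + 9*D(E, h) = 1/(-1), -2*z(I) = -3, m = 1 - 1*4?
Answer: -38486/247 ≈ -155.81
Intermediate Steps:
m = -3 (m = 1 - 4 = -3)
z(I) = 3/2 (z(I) = -½*(-3) = 3/2)
D(E, h) = -4/9 (D(E, h) = -⅓ + (⅑)/(-1) = -⅓ + (⅑)*(-1) = -⅓ - ⅑ = -4/9)
a(M) = -27 (a(M) = (-3)³ = -27)
s = -9/247 (s = 1/(-27 - 4/9) = 1/(-247/9) = -9/247 ≈ -0.036437)
B(12, 6)*(s*(-6)) - 158 = 10*(-9/247*(-6)) - 158 = 10*(54/247) - 158 = 540/247 - 158 = -38486/247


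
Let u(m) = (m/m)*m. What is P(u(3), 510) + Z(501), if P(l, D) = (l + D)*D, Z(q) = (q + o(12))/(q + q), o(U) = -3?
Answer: 43692293/167 ≈ 2.6163e+5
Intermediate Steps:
Z(q) = (-3 + q)/(2*q) (Z(q) = (q - 3)/(q + q) = (-3 + q)/((2*q)) = (-3 + q)*(1/(2*q)) = (-3 + q)/(2*q))
u(m) = m (u(m) = 1*m = m)
P(l, D) = D*(D + l) (P(l, D) = (D + l)*D = D*(D + l))
P(u(3), 510) + Z(501) = 510*(510 + 3) + (½)*(-3 + 501)/501 = 510*513 + (½)*(1/501)*498 = 261630 + 83/167 = 43692293/167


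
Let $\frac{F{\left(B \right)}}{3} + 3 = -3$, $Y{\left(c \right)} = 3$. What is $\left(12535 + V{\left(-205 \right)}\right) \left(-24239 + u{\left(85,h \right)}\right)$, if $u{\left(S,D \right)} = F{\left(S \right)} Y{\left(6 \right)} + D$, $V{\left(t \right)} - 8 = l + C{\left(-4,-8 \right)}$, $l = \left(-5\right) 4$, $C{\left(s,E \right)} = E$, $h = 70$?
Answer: $-303150845$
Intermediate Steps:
$l = -20$
$F{\left(B \right)} = -18$ ($F{\left(B \right)} = -9 + 3 \left(-3\right) = -9 - 9 = -18$)
$V{\left(t \right)} = -20$ ($V{\left(t \right)} = 8 - 28 = -20$)
$u{\left(S,D \right)} = -54 + D$ ($u{\left(S,D \right)} = \left(-18\right) 3 + D = -54 + D$)
$\left(12535 + V{\left(-205 \right)}\right) \left(-24239 + u{\left(85,h \right)}\right) = \left(12535 - 20\right) \left(-24239 + \left(-54 + 70\right)\right) = 12515 \left(-24239 + 16\right) = 12515 \left(-24223\right) = -303150845$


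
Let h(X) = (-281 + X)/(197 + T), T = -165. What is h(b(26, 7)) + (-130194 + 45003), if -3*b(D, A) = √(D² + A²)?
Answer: -2726393/32 - 5*√29/96 ≈ -85200.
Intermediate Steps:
b(D, A) = -√(A² + D²)/3 (b(D, A) = -√(D² + A²)/3 = -√(A² + D²)/3)
h(X) = -281/32 + X/32 (h(X) = (-281 + X)/(197 - 165) = (-281 + X)/32 = (-281 + X)*(1/32) = -281/32 + X/32)
h(b(26, 7)) + (-130194 + 45003) = (-281/32 + (-√(7² + 26²)/3)/32) + (-130194 + 45003) = (-281/32 + (-√(49 + 676)/3)/32) - 85191 = (-281/32 + (-5*√29/3)/32) - 85191 = (-281/32 - 5*√29/96) - 85191 = -2726393/32 - 5*√29/96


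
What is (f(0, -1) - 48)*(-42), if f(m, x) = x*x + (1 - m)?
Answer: 1932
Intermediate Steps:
f(m, x) = 1 + x² - m (f(m, x) = x² + (1 - m) = 1 + x² - m)
(f(0, -1) - 48)*(-42) = ((1 + (-1)² - 1*0) - 48)*(-42) = ((1 + 1 + 0) - 48)*(-42) = (2 - 48)*(-42) = -46*(-42) = 1932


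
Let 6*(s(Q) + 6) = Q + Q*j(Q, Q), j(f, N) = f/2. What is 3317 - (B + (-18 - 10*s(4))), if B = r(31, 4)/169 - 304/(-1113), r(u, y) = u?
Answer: 619693736/188097 ≈ 3294.5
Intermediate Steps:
j(f, N) = f/2 (j(f, N) = f*(½) = f/2)
B = 85879/188097 (B = 31/169 - 304/(-1113) = 31*(1/169) - 304*(-1/1113) = 31/169 + 304/1113 = 85879/188097 ≈ 0.45657)
s(Q) = -6 + Q/6 + Q²/12 (s(Q) = -6 + (Q + Q*(Q/2))/6 = -6 + (Q + Q²/2)/6 = -6 + (Q/6 + Q²/12) = -6 + Q/6 + Q²/12)
3317 - (B + (-18 - 10*s(4))) = 3317 - (85879/188097 + (-18 - 10*(-6 + (⅙)*4 + (1/12)*4²))) = 3317 - (85879/188097 + (-18 - 10*(-6 + ⅔ + (1/12)*16))) = 3317 - (85879/188097 + (-18 - 10*(-6 + ⅔ + 4/3))) = 3317 - (85879/188097 + (-18 - 10*(-4))) = 3317 - (85879/188097 + (-18 + 40)) = 3317 - (85879/188097 + 22) = 3317 - 1*4224013/188097 = 3317 - 4224013/188097 = 619693736/188097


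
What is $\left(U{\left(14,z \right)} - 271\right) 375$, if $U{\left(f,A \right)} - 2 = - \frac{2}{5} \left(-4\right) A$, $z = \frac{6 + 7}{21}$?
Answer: $- \frac{703525}{7} \approx -1.005 \cdot 10^{5}$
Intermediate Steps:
$z = \frac{13}{21}$ ($z = 13 \cdot \frac{1}{21} = \frac{13}{21} \approx 0.61905$)
$U{\left(f,A \right)} = 2 + \frac{8 A}{5}$ ($U{\left(f,A \right)} = 2 + - \frac{2}{5} \left(-4\right) A = 2 + \left(-2\right) \frac{1}{5} \left(-4\right) A = 2 + \left(- \frac{2}{5}\right) \left(-4\right) A = 2 + \frac{8 A}{5}$)
$\left(U{\left(14,z \right)} - 271\right) 375 = \left(\left(2 + \frac{8}{5} \cdot \frac{13}{21}\right) - 271\right) 375 = \left(\left(2 + \frac{104}{105}\right) - 271\right) 375 = \left(\frac{314}{105} - 271\right) 375 = \left(- \frac{28141}{105}\right) 375 = - \frac{703525}{7}$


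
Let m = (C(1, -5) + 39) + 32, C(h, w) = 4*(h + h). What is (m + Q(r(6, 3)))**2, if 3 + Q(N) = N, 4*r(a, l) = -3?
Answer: 90601/16 ≈ 5662.6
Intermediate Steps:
r(a, l) = -3/4 (r(a, l) = (1/4)*(-3) = -3/4)
C(h, w) = 8*h (C(h, w) = 4*(2*h) = 8*h)
m = 79 (m = (8*1 + 39) + 32 = (8 + 39) + 32 = 47 + 32 = 79)
Q(N) = -3 + N
(m + Q(r(6, 3)))**2 = (79 + (-3 - 3/4))**2 = (79 - 15/4)**2 = (301/4)**2 = 90601/16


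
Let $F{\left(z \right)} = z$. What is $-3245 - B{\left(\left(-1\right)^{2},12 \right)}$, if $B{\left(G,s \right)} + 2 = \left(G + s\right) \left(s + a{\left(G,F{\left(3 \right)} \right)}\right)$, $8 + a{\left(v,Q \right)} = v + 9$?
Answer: $-3425$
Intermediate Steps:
$a{\left(v,Q \right)} = 1 + v$ ($a{\left(v,Q \right)} = -8 + \left(v + 9\right) = -8 + \left(9 + v\right) = 1 + v$)
$B{\left(G,s \right)} = -2 + \left(G + s\right) \left(1 + G + s\right)$ ($B{\left(G,s \right)} = -2 + \left(G + s\right) \left(s + \left(1 + G\right)\right) = -2 + \left(G + s\right) \left(1 + G + s\right)$)
$-3245 - B{\left(\left(-1\right)^{2},12 \right)} = -3245 - \left(-2 + \left(-1\right)^{2} + 12 + \left(\left(-1\right)^{2}\right)^{2} + 12^{2} + 2 \left(-1\right)^{2} \cdot 12\right) = -3245 - \left(-2 + 1 + 12 + 1^{2} + 144 + 2 \cdot 1 \cdot 12\right) = -3245 - \left(-2 + 1 + 12 + 1 + 144 + 24\right) = -3245 - 180 = -3425$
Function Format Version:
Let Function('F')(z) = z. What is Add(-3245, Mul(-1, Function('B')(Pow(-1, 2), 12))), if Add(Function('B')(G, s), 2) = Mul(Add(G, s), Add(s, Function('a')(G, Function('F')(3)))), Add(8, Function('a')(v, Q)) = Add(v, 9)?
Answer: -3425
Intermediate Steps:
Function('a')(v, Q) = Add(1, v) (Function('a')(v, Q) = Add(-8, Add(v, 9)) = Add(-8, Add(9, v)) = Add(1, v))
Function('B')(G, s) = Add(-2, Mul(Add(G, s), Add(1, G, s))) (Function('B')(G, s) = Add(-2, Mul(Add(G, s), Add(s, Add(1, G)))) = Add(-2, Mul(Add(G, s), Add(1, G, s))))
Add(-3245, Mul(-1, Function('B')(Pow(-1, 2), 12))) = Add(-3245, Mul(-1, Add(-2, Pow(-1, 2), 12, Pow(Pow(-1, 2), 2), Pow(12, 2), Mul(2, Pow(-1, 2), 12)))) = Add(-3245, Mul(-1, Add(-2, 1, 12, Pow(1, 2), 144, Mul(2, 1, 12)))) = Add(-3245, Mul(-1, Add(-2, 1, 12, 1, 144, 24))) = Add(-3245, Mul(-1, 180)) = Add(-3245, -180) = -3425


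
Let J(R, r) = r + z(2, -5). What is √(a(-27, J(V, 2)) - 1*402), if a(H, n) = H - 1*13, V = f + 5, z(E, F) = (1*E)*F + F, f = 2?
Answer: I*√442 ≈ 21.024*I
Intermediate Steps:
z(E, F) = F + E*F (z(E, F) = E*F + F = F + E*F)
V = 7 (V = 2 + 5 = 7)
J(R, r) = -15 + r (J(R, r) = r - 5*(1 + 2) = r - 5*3 = r - 15 = -15 + r)
a(H, n) = -13 + H (a(H, n) = H - 13 = -13 + H)
√(a(-27, J(V, 2)) - 1*402) = √((-13 - 27) - 1*402) = √(-40 - 402) = √(-442) = I*√442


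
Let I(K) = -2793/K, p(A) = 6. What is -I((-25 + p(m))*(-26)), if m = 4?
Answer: 147/26 ≈ 5.6538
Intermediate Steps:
-I((-25 + p(m))*(-26)) = -(-2793)/((-25 + 6)*(-26)) = -(-2793)/((-19*(-26))) = -(-2793)/494 = -1*(-147/26) = 147/26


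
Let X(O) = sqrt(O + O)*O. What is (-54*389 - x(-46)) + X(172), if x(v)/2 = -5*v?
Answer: -21466 + 344*sqrt(86) ≈ -18276.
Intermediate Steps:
x(v) = -10*v (x(v) = 2*(-5*v) = -10*v)
X(O) = sqrt(2)*O**(3/2) (X(O) = sqrt(2*O)*O = (sqrt(2)*sqrt(O))*O = sqrt(2)*O**(3/2))
(-54*389 - x(-46)) + X(172) = (-54*389 - (-10)*(-46)) + sqrt(2)*172**(3/2) = (-21006 - 1*460) + sqrt(2)*(344*sqrt(43)) = (-21006 - 460) + 344*sqrt(86) = -21466 + 344*sqrt(86)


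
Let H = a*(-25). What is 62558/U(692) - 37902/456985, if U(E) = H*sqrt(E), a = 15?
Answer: -37902/456985 - 31279*sqrt(173)/64875 ≈ -6.4245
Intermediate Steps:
H = -375 (H = 15*(-25) = -375)
U(E) = -375*sqrt(E)
62558/U(692) - 37902/456985 = 62558/((-750*sqrt(173))) - 37902/456985 = 62558*(-sqrt(173)/129750) - 37902/456985 = -31279*sqrt(173)/64875 - 37902/456985 = -37902/456985 - 31279*sqrt(173)/64875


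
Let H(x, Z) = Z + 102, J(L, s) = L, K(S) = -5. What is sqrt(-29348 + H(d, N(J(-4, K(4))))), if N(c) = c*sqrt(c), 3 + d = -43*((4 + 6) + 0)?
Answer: sqrt(-29246 - 8*I) ≈ 0.023 - 171.01*I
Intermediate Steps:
d = -433 (d = -3 - 43*((4 + 6) + 0) = -3 - 43*(10 + 0) = -3 - 43*10 = -3 - 430 = -433)
N(c) = c**(3/2)
H(x, Z) = 102 + Z
sqrt(-29348 + H(d, N(J(-4, K(4))))) = sqrt(-29348 + (102 + (-4)**(3/2))) = sqrt(-29348 + (102 - 8*I)) = sqrt(-29246 - 8*I)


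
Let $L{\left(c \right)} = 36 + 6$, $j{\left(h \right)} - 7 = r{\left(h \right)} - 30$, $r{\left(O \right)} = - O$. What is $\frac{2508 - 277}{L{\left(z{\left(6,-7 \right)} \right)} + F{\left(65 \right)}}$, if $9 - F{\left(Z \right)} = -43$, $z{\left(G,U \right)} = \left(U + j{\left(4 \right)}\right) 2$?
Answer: $\frac{2231}{94} \approx 23.734$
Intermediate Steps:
$j{\left(h \right)} = -23 - h$ ($j{\left(h \right)} = 7 - \left(30 + h\right) = -23 - h$)
$z{\left(G,U \right)} = -54 + 2 U$ ($z{\left(G,U \right)} = \left(U - 27\right) 2 = \left(-27 + U\right) 2 = -54 + 2 U$)
$F{\left(Z \right)} = 52$ ($F{\left(Z \right)} = 9 - -43 = 9 + 43 = 52$)
$L{\left(c \right)} = 42$
$\frac{2508 - 277}{L{\left(z{\left(6,-7 \right)} \right)} + F{\left(65 \right)}} = \frac{2508 - 277}{42 + 52} = \frac{2231}{94}$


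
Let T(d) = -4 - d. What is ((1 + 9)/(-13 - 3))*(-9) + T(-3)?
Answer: 37/8 ≈ 4.6250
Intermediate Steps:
((1 + 9)/(-13 - 3))*(-9) + T(-3) = ((1 + 9)/(-13 - 3))*(-9) + (-4 - 1*(-3)) = (10/(-16))*(-9) + (-4 + 3) = (10*(-1/16))*(-9) - 1 = -5/8*(-9) - 1 = 45/8 - 1 = 37/8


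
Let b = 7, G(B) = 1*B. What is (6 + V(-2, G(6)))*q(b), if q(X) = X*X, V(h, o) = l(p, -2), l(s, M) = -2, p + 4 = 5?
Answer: 196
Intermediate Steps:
p = 1 (p = -4 + 5 = 1)
G(B) = B
V(h, o) = -2
q(X) = X²
(6 + V(-2, G(6)))*q(b) = (6 - 2)*7² = 4*49 = 196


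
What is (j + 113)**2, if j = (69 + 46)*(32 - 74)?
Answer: 22250089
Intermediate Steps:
j = -4830 (j = 115*(-42) = -4830)
(j + 113)**2 = (-4830 + 113)**2 = (-4717)**2 = 22250089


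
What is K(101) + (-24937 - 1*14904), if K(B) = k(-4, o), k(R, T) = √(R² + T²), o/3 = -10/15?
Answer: -39841 + 2*√5 ≈ -39837.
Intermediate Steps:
o = -2 (o = 3*(-10/15) = 3*(-10*1/15) = 3*(-⅔) = -2)
K(B) = 2*√5 (K(B) = √((-4)² + (-2)²) = √(16 + 4) = √20 = 2*√5)
K(101) + (-24937 - 1*14904) = 2*√5 + (-24937 - 1*14904) = 2*√5 + (-24937 - 14904) = 2*√5 - 39841 = -39841 + 2*√5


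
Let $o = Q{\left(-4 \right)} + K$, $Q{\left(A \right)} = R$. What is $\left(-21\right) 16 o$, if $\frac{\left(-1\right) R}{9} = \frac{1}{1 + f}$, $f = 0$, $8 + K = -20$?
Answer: $12432$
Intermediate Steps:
$K = -28$ ($K = -8 - 20 = -28$)
$R = -9$ ($R = - \frac{9}{1 + 0} = - \frac{9}{1} = \left(-9\right) 1 = -9$)
$Q{\left(A \right)} = -9$
$o = -37$ ($o = -9 - 28 = -37$)
$\left(-21\right) 16 o = \left(-21\right) 16 \left(-37\right) = \left(-336\right) \left(-37\right) = 12432$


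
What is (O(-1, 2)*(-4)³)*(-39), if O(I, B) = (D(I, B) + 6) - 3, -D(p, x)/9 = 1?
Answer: -14976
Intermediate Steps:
D(p, x) = -9 (D(p, x) = -9*1 = -9)
O(I, B) = -6 (O(I, B) = (-9 + 6) - 3 = -3 - 3 = -6)
(O(-1, 2)*(-4)³)*(-39) = -6*(-4)³*(-39) = -6*(-64)*(-39) = 384*(-39) = -14976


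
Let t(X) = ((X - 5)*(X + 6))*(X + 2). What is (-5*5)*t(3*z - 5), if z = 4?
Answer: -5850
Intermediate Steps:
t(X) = (-5 + X)*(2 + X)*(6 + X) (t(X) = ((-5 + X)*(6 + X))*(2 + X) = (-5 + X)*(2 + X)*(6 + X))
(-5*5)*t(3*z - 5) = (-5*5)*(-60 + (3*4 - 5)³ - 28*(3*4 - 5) + 3*(3*4 - 5)²) = -25*(-60 + (12 - 5)³ - 28*(12 - 5) + 3*(12 - 5)²) = -25*(-60 + 7³ - 28*7 + 3*7²) = -25*(-60 + 343 - 196 + 3*49) = -25*(-60 + 343 - 196 + 147) = -25*234 = -5850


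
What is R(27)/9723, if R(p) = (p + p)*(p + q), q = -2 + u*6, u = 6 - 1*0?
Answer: 1098/3241 ≈ 0.33878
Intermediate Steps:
u = 6 (u = 6 + 0 = 6)
q = 34 (q = -2 + 6*6 = -2 + 36 = 34)
R(p) = 2*p*(34 + p) (R(p) = (p + p)*(p + 34) = (2*p)*(34 + p) = 2*p*(34 + p))
R(27)/9723 = (2*27*(34 + 27))/9723 = (2*27*61)*(1/9723) = 3294*(1/9723) = 1098/3241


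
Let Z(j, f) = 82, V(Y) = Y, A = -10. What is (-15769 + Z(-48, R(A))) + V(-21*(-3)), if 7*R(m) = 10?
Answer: -15624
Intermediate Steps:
R(m) = 10/7 (R(m) = (⅐)*10 = 10/7)
(-15769 + Z(-48, R(A))) + V(-21*(-3)) = (-15769 + 82) - 21*(-3) = -15687 + 63 = -15624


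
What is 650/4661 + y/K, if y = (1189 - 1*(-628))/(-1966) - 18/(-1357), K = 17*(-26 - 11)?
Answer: 18679371499/132568730642 ≈ 0.14090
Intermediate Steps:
K = -629 (K = 17*(-37) = -629)
y = -2430281/2667862 (y = (1189 + 628)*(-1/1966) - 18*(-1/1357) = 1817*(-1/1966) + 18/1357 = -1817/1966 + 18/1357 = -2430281/2667862 ≈ -0.91095)
650/4661 + y/K = 650/4661 - 2430281/2667862/(-629) = 650*(1/4661) - 2430281/2667862*(-1/629) = 650/4661 + 2430281/1678085198 = 18679371499/132568730642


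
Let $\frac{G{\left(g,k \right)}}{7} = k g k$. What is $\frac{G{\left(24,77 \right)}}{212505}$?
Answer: $\frac{332024}{70835} \approx 4.6873$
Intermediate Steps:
$G{\left(g,k \right)} = 7 g k^{2}$ ($G{\left(g,k \right)} = 7 k g k = 7 g k k = 7 g k^{2}$)
$\frac{G{\left(24,77 \right)}}{212505} = \frac{7 \cdot 24 \cdot 77^{2}}{212505} = 7 \cdot 24 \cdot 5929 \cdot \frac{1}{212505} = 996072 \cdot \frac{1}{212505} = \frac{332024}{70835}$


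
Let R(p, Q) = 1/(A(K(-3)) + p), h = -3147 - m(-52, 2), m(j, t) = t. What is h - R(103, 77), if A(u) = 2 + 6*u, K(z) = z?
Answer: -273964/87 ≈ -3149.0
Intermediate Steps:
h = -3149 (h = -3147 - 1*2 = -3147 - 2 = -3149)
R(p, Q) = 1/(-16 + p) (R(p, Q) = 1/((2 + 6*(-3)) + p) = 1/((2 - 18) + p) = 1/(-16 + p))
h - R(103, 77) = -3149 - 1/(-16 + 103) = -3149 - 1/87 = -273964/87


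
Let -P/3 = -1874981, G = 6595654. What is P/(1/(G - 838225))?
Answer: 32385209951547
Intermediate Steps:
P = 5624943 (P = -3*(-1874981) = 5624943)
P/(1/(G - 838225)) = 5624943/(1/(6595654 - 838225)) = 5624943/(1/5757429) = 5624943*5757429 = 32385209951547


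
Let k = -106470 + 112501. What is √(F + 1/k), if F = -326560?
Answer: I*√11877954138129/6031 ≈ 571.45*I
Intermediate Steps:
k = 6031
√(F + 1/k) = √(-326560 + 1/6031) = √(-1969483359/6031) = I*√11877954138129/6031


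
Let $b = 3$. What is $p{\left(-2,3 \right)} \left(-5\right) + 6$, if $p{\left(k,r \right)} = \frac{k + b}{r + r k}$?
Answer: $\frac{23}{3} \approx 7.6667$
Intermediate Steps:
$p{\left(k,r \right)} = \frac{3 + k}{r + k r}$ ($p{\left(k,r \right)} = \frac{k + 3}{r + r k} = \frac{3 + k}{r + k r}$)
$p{\left(-2,3 \right)} \left(-5\right) + 6 = \frac{3 - 2}{3 \left(1 - 2\right)} \left(-5\right) + 6 = \frac{1}{3} \frac{1}{-1} \cdot 1 \left(-5\right) + 6 = \frac{1}{3} \left(-1\right) 1 \left(-5\right) + 6 = \left(- \frac{1}{3}\right) \left(-5\right) + 6 = \frac{5}{3} + 6 = \frac{23}{3}$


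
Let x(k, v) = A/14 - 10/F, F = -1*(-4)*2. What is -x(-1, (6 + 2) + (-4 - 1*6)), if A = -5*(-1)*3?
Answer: 5/28 ≈ 0.17857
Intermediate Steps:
A = 15 (A = 5*3 = 15)
F = 8 (F = 4*2 = 8)
x(k, v) = -5/28 (x(k, v) = 15/14 - 10/8 = 15*(1/14) - 10*⅛ = 15/14 - 5/4 = -5/28)
-x(-1, (6 + 2) + (-4 - 1*6)) = -1*(-5/28) = 5/28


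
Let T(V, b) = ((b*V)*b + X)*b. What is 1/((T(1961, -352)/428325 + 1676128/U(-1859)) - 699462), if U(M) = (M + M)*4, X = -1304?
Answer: -53083745/47735691731498 ≈ -1.1120e-6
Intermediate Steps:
U(M) = 8*M (U(M) = (2*M)*4 = 8*M)
T(V, b) = b*(-1304 + V*b²) (T(V, b) = ((b*V)*b - 1304)*b = ((V*b)*b - 1304)*b = (V*b² - 1304)*b = (-1304 + V*b²)*b = b*(-1304 + V*b²))
1/((T(1961, -352)/428325 + 1676128/U(-1859)) - 699462) = 1/((-352*(-1304 + 1961*(-352)²)/428325 + 1676128/((8*(-1859)))) - 699462) = 1/((-352*(-1304 + 1961*123904)*(1/428325) + 1676128/(-14872)) - 699462) = 1/((-352*(-1304 + 242975744)*(1/428325) + 1676128*(-1/14872)) - 699462) = 1/((-352*242974440*(1/428325) - 209516/1859) - 699462) = 1/((-85527002880*1/428325 - 209516/1859) - 699462) = 1/((-5701800192/28555 - 209516/1859) - 699462) = 1/(-10605629286308/53083745 - 699462) = 1/(-47735691731498/53083745) = -53083745/47735691731498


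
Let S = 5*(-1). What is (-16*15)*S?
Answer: 1200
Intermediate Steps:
S = -5
(-16*15)*S = -16*15*(-5) = -240*(-5) = 1200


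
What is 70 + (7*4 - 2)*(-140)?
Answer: -3570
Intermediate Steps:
70 + (7*4 - 2)*(-140) = 70 + (28 - 2)*(-140) = 70 + 26*(-140) = 70 - 3640 = -3570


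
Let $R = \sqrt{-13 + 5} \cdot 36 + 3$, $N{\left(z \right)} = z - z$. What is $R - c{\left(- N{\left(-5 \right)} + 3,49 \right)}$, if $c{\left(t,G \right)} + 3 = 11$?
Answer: $-5 + 72 i \sqrt{2} \approx -5.0 + 101.82 i$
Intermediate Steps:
$N{\left(z \right)} = 0$
$c{\left(t,G \right)} = 8$ ($c{\left(t,G \right)} = -3 + 11 = 8$)
$R = 3 + 72 i \sqrt{2}$ ($R = \sqrt{-8} \cdot 36 + 3 = 2 i \sqrt{2} \cdot 36 + 3 = 72 i \sqrt{2} + 3 = 3 + 72 i \sqrt{2} \approx 3.0 + 101.82 i$)
$R - c{\left(- N{\left(-5 \right)} + 3,49 \right)} = \left(3 + 72 i \sqrt{2}\right) - 8 = -5 + 72 i \sqrt{2}$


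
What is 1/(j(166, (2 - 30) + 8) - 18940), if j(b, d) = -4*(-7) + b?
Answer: -1/18746 ≈ -5.3345e-5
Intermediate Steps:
j(b, d) = 28 + b
1/(j(166, (2 - 30) + 8) - 18940) = 1/((28 + 166) - 18940) = 1/(194 - 18940) = 1/(-18746) = -1/18746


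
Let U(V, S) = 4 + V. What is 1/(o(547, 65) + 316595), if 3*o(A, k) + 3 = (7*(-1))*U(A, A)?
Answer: 3/945925 ≈ 3.1715e-6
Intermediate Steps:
o(A, k) = -31/3 - 7*A/3 (o(A, k) = -1 + ((7*(-1))*(4 + A))/3 = -1 + (-7*(4 + A))/3 = -1 + (-28 - 7*A)/3 = -1 + (-28/3 - 7*A/3) = -31/3 - 7*A/3)
1/(o(547, 65) + 316595) = 1/((-31/3 - 7/3*547) + 316595) = 1/((-31/3 - 3829/3) + 316595) = 1/(-3860/3 + 316595) = 1/(945925/3) = 3/945925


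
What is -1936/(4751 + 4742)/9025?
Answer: -176/7788575 ≈ -2.2597e-5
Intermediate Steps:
-1936/(4751 + 4742)/9025 = -1936/9493*(1/9025) = -1936*1/9493*(1/9025) = -176/863*1/9025 = -176/7788575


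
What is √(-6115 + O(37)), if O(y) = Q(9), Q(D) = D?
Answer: I*√6106 ≈ 78.141*I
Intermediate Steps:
O(y) = 9
√(-6115 + O(37)) = √(-6115 + 9) = √(-6106) = I*√6106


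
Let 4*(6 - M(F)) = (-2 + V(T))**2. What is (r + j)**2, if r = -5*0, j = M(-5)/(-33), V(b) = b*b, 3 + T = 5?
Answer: 25/1089 ≈ 0.022957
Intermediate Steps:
T = 2 (T = -3 + 5 = 2)
V(b) = b**2
M(F) = 5 (M(F) = 6 - (-2 + 2**2)**2/4 = 6 - (-2 + 4)**2/4 = 6 - 1/4*2**2 = 6 - 1/4*4 = 6 - 1 = 5)
j = -5/33 (j = 5/(-33) = 5*(-1/33) = -5/33 ≈ -0.15152)
r = 0
(r + j)**2 = (0 - 5/33)**2 = (-5/33)**2 = 25/1089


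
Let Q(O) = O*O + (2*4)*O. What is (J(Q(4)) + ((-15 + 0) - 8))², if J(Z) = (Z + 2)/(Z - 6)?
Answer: 209764/441 ≈ 475.66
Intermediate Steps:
Q(O) = O² + 8*O
J(Z) = (2 + Z)/(-6 + Z)
(J(Q(4)) + ((-15 + 0) - 8))² = ((2 + 4*(8 + 4))/(-6 + 4*(8 + 4)) + ((-15 + 0) - 8))² = ((2 + 4*12)/(-6 + 4*12) + (-15 - 8))² = ((2 + 48)/(-6 + 48) - 23)² = (50/42 - 23)² = ((1/42)*50 - 23)² = (25/21 - 23)² = (-458/21)² = 209764/441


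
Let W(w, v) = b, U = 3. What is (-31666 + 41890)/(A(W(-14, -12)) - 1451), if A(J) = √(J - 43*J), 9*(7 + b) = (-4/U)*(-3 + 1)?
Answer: -133515216/18946075 - 30672*√2534/18946075 ≈ -7.1286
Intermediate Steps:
b = -181/27 (b = -7 + ((-4/3)*(-3 + 1))/9 = -7 + (-4*⅓*(-2))/9 = -7 + (-4/3*(-2))/9 = -7 + (⅑)*(8/3) = -7 + 8/27 = -181/27 ≈ -6.7037)
W(w, v) = -181/27
A(J) = √42*√(-J) (A(J) = √(-42*J) = √42*√(-J))
(-31666 + 41890)/(A(W(-14, -12)) - 1451) = (-31666 + 41890)/(√42*√(-1*(-181/27)) - 1451) = 10224/(√42*√(181/27) - 1451) = 10224/(√42*(√543/9) - 1451) = 10224/(√2534/3 - 1451) = 10224/(-1451 + √2534/3)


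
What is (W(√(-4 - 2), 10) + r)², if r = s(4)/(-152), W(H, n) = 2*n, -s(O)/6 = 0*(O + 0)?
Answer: 400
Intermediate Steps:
s(O) = 0 (s(O) = -0*(O + 0) = -0*O = -6*0 = 0)
r = 0 (r = 0/(-152) = 0*(-1/152) = 0)
(W(√(-4 - 2), 10) + r)² = (2*10 + 0)² = (20 + 0)² = 20² = 400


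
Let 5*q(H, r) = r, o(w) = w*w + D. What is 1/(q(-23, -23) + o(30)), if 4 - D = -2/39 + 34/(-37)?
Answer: 7215/6496171 ≈ 0.0011107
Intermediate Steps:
D = 7172/1443 (D = 4 - (-2/39 + 34/(-37)) = 4 - (-2*1/39 + 34*(-1/37)) = 4 - (-2/39 - 34/37) = 4 - 1*(-1400/1443) = 4 + 1400/1443 = 7172/1443 ≈ 4.9702)
o(w) = 7172/1443 + w² (o(w) = w*w + 7172/1443 = w² + 7172/1443 = 7172/1443 + w²)
q(H, r) = r/5
1/(q(-23, -23) + o(30)) = 1/((⅕)*(-23) + (7172/1443 + 30²)) = 1/(-23/5 + (7172/1443 + 900)) = 1/(-23/5 + 1305872/1443) = 1/(6496171/7215) = 7215/6496171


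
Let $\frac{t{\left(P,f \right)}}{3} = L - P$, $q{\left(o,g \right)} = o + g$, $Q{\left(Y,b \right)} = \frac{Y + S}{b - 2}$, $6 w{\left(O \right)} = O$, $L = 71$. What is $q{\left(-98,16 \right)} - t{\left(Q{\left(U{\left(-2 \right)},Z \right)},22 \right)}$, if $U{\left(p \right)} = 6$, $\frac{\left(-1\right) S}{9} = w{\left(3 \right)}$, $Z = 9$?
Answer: $- \frac{4121}{14} \approx -294.36$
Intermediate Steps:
$w{\left(O \right)} = \frac{O}{6}$
$S = - \frac{9}{2}$ ($S = - 9 \cdot \frac{1}{6} \cdot 3 = \left(-9\right) \frac{1}{2} = - \frac{9}{2} \approx -4.5$)
$Q{\left(Y,b \right)} = \frac{- \frac{9}{2} + Y}{-2 + b}$ ($Q{\left(Y,b \right)} = \frac{Y - \frac{9}{2}}{b - 2} = \frac{- \frac{9}{2} + Y}{-2 + b}$)
$q{\left(o,g \right)} = g + o$
$t{\left(P,f \right)} = 213 - 3 P$ ($t{\left(P,f \right)} = 3 \left(71 - P\right) = 213 - 3 P$)
$q{\left(-98,16 \right)} - t{\left(Q{\left(U{\left(-2 \right)},Z \right)},22 \right)} = \left(16 - 98\right) - \left(213 - 3 \frac{- \frac{9}{2} + 6}{-2 + 9}\right) = -82 - \left(213 - 3 \cdot \frac{1}{7} \cdot \frac{3}{2}\right) = -82 - \left(213 - \frac{9}{14}\right) = -82 - \frac{2973}{14} = - \frac{4121}{14}$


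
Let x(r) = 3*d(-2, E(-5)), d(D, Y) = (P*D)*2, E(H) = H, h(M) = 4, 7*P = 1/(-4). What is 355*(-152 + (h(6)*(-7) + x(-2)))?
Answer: -446235/7 ≈ -63748.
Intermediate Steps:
P = -1/28 (P = (1/(-4))/7 = (1*(-¼))/7 = (⅐)*(-¼) = -1/28 ≈ -0.035714)
d(D, Y) = -D/14 (d(D, Y) = -D/28*2 = -D/14)
x(r) = 3/7 (x(r) = 3*(-1/14*(-2)) = 3*(⅐) = 3/7)
355*(-152 + (h(6)*(-7) + x(-2))) = 355*(-152 + (4*(-7) + 3/7)) = 355*(-152 + (-28 + 3/7)) = 355*(-152 - 193/7) = 355*(-1257/7) = -446235/7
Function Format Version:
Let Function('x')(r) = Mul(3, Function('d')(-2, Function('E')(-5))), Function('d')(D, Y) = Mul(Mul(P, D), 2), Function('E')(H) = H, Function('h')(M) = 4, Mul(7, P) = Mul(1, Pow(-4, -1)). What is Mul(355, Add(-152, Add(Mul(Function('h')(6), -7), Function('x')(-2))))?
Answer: Rational(-446235, 7) ≈ -63748.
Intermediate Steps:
P = Rational(-1, 28) (P = Mul(Rational(1, 7), Mul(1, Pow(-4, -1))) = Mul(Rational(1, 7), Mul(1, Rational(-1, 4))) = Mul(Rational(1, 7), Rational(-1, 4)) = Rational(-1, 28) ≈ -0.035714)
Function('d')(D, Y) = Mul(Rational(-1, 14), D) (Function('d')(D, Y) = Mul(Mul(Rational(-1, 28), D), 2) = Mul(Rational(-1, 14), D))
Function('x')(r) = Rational(3, 7) (Function('x')(r) = Mul(3, Mul(Rational(-1, 14), -2)) = Mul(3, Rational(1, 7)) = Rational(3, 7))
Mul(355, Add(-152, Add(Mul(Function('h')(6), -7), Function('x')(-2)))) = Mul(355, Add(-152, Add(Mul(4, -7), Rational(3, 7)))) = Mul(355, Add(-152, Add(-28, Rational(3, 7)))) = Mul(355, Add(-152, Rational(-193, 7))) = Mul(355, Rational(-1257, 7)) = Rational(-446235, 7)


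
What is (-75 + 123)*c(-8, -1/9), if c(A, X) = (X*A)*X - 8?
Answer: -10496/27 ≈ -388.74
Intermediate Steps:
c(A, X) = -8 + A*X**2 (c(A, X) = (A*X)*X - 8 = A*X**2 - 8 = -8 + A*X**2)
(-75 + 123)*c(-8, -1/9) = (-75 + 123)*(-8 - 8*(-1/9)**2) = 48*(-8 - 8*(-1*1/9)**2) = 48*(-8 - 8*(-1/9)**2) = 48*(-8 - 8*1/81) = 48*(-8 - 8/81) = 48*(-656/81) = -10496/27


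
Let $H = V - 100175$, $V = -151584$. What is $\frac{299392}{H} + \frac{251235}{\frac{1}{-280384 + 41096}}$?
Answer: $- \frac{15135126889175512}{251759} \approx -6.0118 \cdot 10^{10}$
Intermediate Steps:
$H = -251759$ ($H = -151584 - 100175 = -251759$)
$\frac{299392}{H} + \frac{251235}{\frac{1}{-280384 + 41096}} = \frac{299392}{-251759} + \frac{251235}{\frac{1}{-280384 + 41096}} = 299392 \left(- \frac{1}{251759}\right) + \frac{251235}{\frac{1}{-239288}} = - \frac{299392}{251759} + \frac{251235}{- \frac{1}{239288}} = - \frac{299392}{251759} + 251235 \left(-239288\right) = - \frac{299392}{251759} - 60117520680 = - \frac{15135126889175512}{251759}$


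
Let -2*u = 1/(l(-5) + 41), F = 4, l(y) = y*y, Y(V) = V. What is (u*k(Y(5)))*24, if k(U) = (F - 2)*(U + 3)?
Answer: -32/11 ≈ -2.9091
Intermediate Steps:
l(y) = y²
u = -1/132 (u = -1/(2*((-5)² + 41)) = -1/(2*(25 + 41)) = -½/66 = -½*1/66 = -1/132 ≈ -0.0075758)
k(U) = 6 + 2*U (k(U) = (4 - 2)*(U + 3) = 2*(3 + U) = 6 + 2*U)
(u*k(Y(5)))*24 = -(6 + 2*5)/132*24 = -(6 + 10)/132*24 = -1/132*16*24 = -4/33*24 = -32/11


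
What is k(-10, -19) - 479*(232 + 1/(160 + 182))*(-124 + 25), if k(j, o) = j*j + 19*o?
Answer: 418058887/38 ≈ 1.1002e+7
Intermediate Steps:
k(j, o) = j² + 19*o
k(-10, -19) - 479*(232 + 1/(160 + 182))*(-124 + 25) = ((-10)² + 19*(-19)) - 479*(232 + 1/(160 + 182))*(-124 + 25) = (100 - 361) - 479*(232 + 1/342)*(-99) = -261 - 479*(232 + 1/342)*(-99) = -261 - 38006255*(-99)/342 = -261 - 479*(-872795/38) = -261 + 418068805/38 = 418058887/38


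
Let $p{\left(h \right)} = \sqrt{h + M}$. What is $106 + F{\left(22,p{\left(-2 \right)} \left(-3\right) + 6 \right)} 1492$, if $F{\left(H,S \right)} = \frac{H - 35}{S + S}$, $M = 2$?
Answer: $- \frac{4531}{3} \approx -1510.3$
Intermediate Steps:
$p{\left(h \right)} = \sqrt{2 + h}$ ($p{\left(h \right)} = \sqrt{h + 2} = \sqrt{2 + h}$)
$F{\left(H,S \right)} = \frac{-35 + H}{2 S}$
$106 + F{\left(22,p{\left(-2 \right)} \left(-3\right) + 6 \right)} 1492 = 106 + \frac{-35 + 22}{2 \left(\sqrt{2 - 2} \left(-3\right) + 6\right)} 1492 = 106 + \frac{1}{2} \frac{1}{\sqrt{0} \left(-3\right) + 6} \left(-13\right) 1492 = 106 + \frac{1}{2} \frac{1}{0 \left(-3\right) + 6} \left(-13\right) 1492 = 106 + \frac{1}{2} \frac{1}{0 + 6} \left(-13\right) 1492 = 106 + \frac{1}{2} \cdot \frac{1}{6} \left(-13\right) 1492 = 106 - \frac{4849}{3} = - \frac{4531}{3}$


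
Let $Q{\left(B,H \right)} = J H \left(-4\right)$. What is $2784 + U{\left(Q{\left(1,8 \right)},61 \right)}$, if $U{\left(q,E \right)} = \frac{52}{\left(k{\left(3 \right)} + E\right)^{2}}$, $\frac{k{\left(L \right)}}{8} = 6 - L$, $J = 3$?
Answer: $\frac{20114452}{7225} \approx 2784.0$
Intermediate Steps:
$k{\left(L \right)} = 48 - 8 L$ ($k{\left(L \right)} = 8 \left(6 - L\right) = 48 - 8 L$)
$Q{\left(B,H \right)} = - 12 H$ ($Q{\left(B,H \right)} = 3 H \left(-4\right) = - 12 H$)
$U{\left(q,E \right)} = \frac{52}{\left(24 + E\right)^{2}}$ ($U{\left(q,E \right)} = \frac{52}{\left(\left(48 - 24\right) + E\right)^{2}} = \frac{52}{\left(24 + E\right)^{2}}$)
$2784 + U{\left(Q{\left(1,8 \right)},61 \right)} = 2784 + \frac{52}{\left(24 + 61\right)^{2}} = 2784 + \frac{52}{7225} = \frac{20114452}{7225}$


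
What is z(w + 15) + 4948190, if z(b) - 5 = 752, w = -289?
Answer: 4948947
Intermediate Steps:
z(b) = 757 (z(b) = 5 + 752 = 757)
z(w + 15) + 4948190 = 757 + 4948190 = 4948947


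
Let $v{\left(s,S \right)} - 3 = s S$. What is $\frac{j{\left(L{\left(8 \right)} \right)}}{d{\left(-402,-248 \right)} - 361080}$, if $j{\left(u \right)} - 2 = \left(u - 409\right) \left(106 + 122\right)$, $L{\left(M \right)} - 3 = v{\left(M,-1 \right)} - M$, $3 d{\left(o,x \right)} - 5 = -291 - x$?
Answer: $\frac{143295}{541639} \approx 0.26456$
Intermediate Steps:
$d{\left(o,x \right)} = - \frac{286}{3} - \frac{x}{3}$ ($d{\left(o,x \right)} = \frac{5}{3} + \frac{-291 - x}{3} = \frac{5}{3} - \left(97 + \frac{x}{3}\right) = - \frac{286}{3} - \frac{x}{3}$)
$v{\left(s,S \right)} = 3 + S s$ ($v{\left(s,S \right)} = 3 + s S = 3 + S s$)
$L{\left(M \right)} = 6 - 2 M$ ($L{\left(M \right)} = 3 - \left(-3 + 2 M\right) = 6 - 2 M$)
$j{\left(u \right)} = -93250 + 228 u$ ($j{\left(u \right)} = 2 + \left(u - 409\right) \left(106 + 122\right) = 2 + \left(-409 + u\right) 228 = 2 + \left(-93252 + 228 u\right) = -93250 + 228 u$)
$\frac{j{\left(L{\left(8 \right)} \right)}}{d{\left(-402,-248 \right)} - 361080} = \frac{-93250 + 228 \left(6 - 16\right)}{\left(- \frac{286}{3} - - \frac{248}{3}\right) - 361080} = \frac{-93250 + 228 \left(6 - 16\right)}{\left(- \frac{286}{3} + \frac{248}{3}\right) - 361080} = \frac{-93250 + 228 \left(-10\right)}{- \frac{38}{3} - 361080} = \frac{-93250 - 2280}{- \frac{1083278}{3}} = \left(-95530\right) \left(- \frac{3}{1083278}\right) = \frac{143295}{541639}$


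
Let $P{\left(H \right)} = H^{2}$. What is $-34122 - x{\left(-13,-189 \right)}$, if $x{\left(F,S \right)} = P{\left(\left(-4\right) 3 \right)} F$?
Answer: $-32250$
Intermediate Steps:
$x{\left(F,S \right)} = 144 F$ ($x{\left(F,S \right)} = \left(\left(-4\right) 3\right)^{2} F = \left(-12\right)^{2} F = 144 F$)
$-34122 - x{\left(-13,-189 \right)} = -34122 - 144 \left(-13\right) = -34122 - -1872 = -34122 + 1872 = -32250$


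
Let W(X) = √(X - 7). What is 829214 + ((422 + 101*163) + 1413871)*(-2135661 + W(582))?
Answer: -3055608960502 + 7153780*√23 ≈ -3.0556e+12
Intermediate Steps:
W(X) = √(-7 + X)
829214 + ((422 + 101*163) + 1413871)*(-2135661 + W(582)) = 829214 + ((422 + 101*163) + 1413871)*(-2135661 + √(-7 + 582)) = 829214 + ((422 + 16463) + 1413871)*(-2135661 + √575) = 829214 + (16885 + 1413871)*(-2135661 + 5*√23) = 829214 + 1430756*(-2135661 + 5*√23) = 829214 + (-3055609789716 + 7153780*√23) = -3055608960502 + 7153780*√23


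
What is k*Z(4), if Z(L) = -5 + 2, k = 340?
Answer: -1020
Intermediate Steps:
Z(L) = -3
k*Z(4) = 340*(-3) = -1020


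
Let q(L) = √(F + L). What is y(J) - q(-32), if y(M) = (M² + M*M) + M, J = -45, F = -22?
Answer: 4005 - 3*I*√6 ≈ 4005.0 - 7.3485*I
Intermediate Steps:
y(M) = M + 2*M² (y(M) = (M² + M²) + M = 2*M² + M = M + 2*M²)
q(L) = √(-22 + L)
y(J) - q(-32) = -45*(1 + 2*(-45)) - √(-22 - 32) = -45*(1 - 90) - √(-54) = -45*(-89) - 3*I*√6 = 4005 - 3*I*√6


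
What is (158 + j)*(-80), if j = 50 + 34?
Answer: -19360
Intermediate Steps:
j = 84
(158 + j)*(-80) = (158 + 84)*(-80) = 242*(-80) = -19360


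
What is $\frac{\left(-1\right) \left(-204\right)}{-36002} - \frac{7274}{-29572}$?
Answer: $\frac{63961465}{266162786} \approx 0.24031$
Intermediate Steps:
$\frac{\left(-1\right) \left(-204\right)}{-36002} - \frac{7274}{-29572} = 204 \left(- \frac{1}{36002}\right) - - \frac{3637}{14786} = - \frac{102}{18001} + \frac{3637}{14786} = \frac{63961465}{266162786}$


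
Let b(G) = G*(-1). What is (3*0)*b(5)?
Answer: 0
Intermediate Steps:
b(G) = -G
(3*0)*b(5) = (3*0)*(-1*5) = 0*(-5) = 0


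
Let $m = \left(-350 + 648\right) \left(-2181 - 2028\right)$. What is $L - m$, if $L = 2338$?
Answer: $1256620$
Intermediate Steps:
$m = -1254282$ ($m = 298 \left(-4209\right) = -1254282$)
$L - m = 2338 - -1254282 = 2338 + 1254282 = 1256620$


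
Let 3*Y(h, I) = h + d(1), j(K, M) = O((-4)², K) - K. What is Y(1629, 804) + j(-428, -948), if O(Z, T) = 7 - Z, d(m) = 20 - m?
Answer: 2905/3 ≈ 968.33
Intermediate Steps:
j(K, M) = -9 - K (j(K, M) = (7 - 1*(-4)²) - K = (7 - 1*16) - K = (7 - 16) - K = -9 - K)
Y(h, I) = 19/3 + h/3 (Y(h, I) = (h + (20 - 1*1))/3 = (h + (20 - 1))/3 = (h + 19)/3 = (19 + h)/3 = 19/3 + h/3)
Y(1629, 804) + j(-428, -948) = (19/3 + (⅓)*1629) + (-9 - 1*(-428)) = (19/3 + 543) + (-9 + 428) = 1648/3 + 419 = 2905/3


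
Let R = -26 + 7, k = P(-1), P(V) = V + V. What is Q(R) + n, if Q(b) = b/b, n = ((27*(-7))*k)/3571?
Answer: 3949/3571 ≈ 1.1059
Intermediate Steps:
P(V) = 2*V
k = -2 (k = 2*(-1) = -2)
R = -19
n = 378/3571 (n = ((27*(-7))*(-2))/3571 = -189*(-2)*(1/3571) = 378*(1/3571) = 378/3571 ≈ 0.10585)
Q(b) = 1
Q(R) + n = 1 + 378/3571 = 3949/3571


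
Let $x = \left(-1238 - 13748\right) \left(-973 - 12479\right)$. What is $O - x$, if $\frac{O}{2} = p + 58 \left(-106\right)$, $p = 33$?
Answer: $-201603902$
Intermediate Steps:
$x = 201591672$ ($x = \left(-14986\right) \left(-13452\right) = 201591672$)
$O = -12230$ ($O = 2 \left(33 + 58 \left(-106\right)\right) = 2 \left(33 - 6148\right) = 2 \left(-6115\right) = -12230$)
$O - x = -12230 - 201591672 = -201603902$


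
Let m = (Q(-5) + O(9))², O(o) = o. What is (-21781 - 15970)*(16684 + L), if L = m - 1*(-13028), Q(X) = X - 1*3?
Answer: -1121695463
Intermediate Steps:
Q(X) = -3 + X (Q(X) = X - 3 = -3 + X)
m = 1 (m = ((-3 - 5) + 9)² = (-8 + 9)² = 1² = 1)
L = 13029 (L = 1 - 1*(-13028) = 1 + 13028 = 13029)
(-21781 - 15970)*(16684 + L) = (-21781 - 15970)*(16684 + 13029) = -37751*29713 = -1121695463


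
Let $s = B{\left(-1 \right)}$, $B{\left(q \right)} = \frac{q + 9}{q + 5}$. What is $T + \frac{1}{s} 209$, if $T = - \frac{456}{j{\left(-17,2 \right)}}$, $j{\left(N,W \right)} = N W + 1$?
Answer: $\frac{2603}{22} \approx 118.32$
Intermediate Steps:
$B{\left(q \right)} = \frac{9 + q}{5 + q}$
$s = 2$ ($s = \frac{9 - 1}{5 - 1} = \frac{1}{4} \cdot 8 = 2$)
$j{\left(N,W \right)} = 1 + N W$
$T = \frac{152}{11}$ ($T = - \frac{456}{1 - 34} = - \frac{456}{-33} = \left(-456\right) \left(- \frac{1}{33}\right) = \frac{152}{11} \approx 13.818$)
$T + \frac{1}{s} 209 = \frac{152}{11} + \frac{1}{2} \cdot 209 = \frac{152}{11} + \frac{209}{2} = \frac{2603}{22}$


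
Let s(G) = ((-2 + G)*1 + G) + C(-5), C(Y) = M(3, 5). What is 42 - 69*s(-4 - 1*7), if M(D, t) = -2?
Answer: 1836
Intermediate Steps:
C(Y) = -2
s(G) = -4 + 2*G (s(G) = ((-2 + G)*1 + G) - 2 = ((-2 + G) + G) - 2 = (-2 + 2*G) - 2 = -4 + 2*G)
42 - 69*s(-4 - 1*7) = 42 - 69*(-4 + 2*(-4 - 1*7)) = 42 - 69*(-4 + 2*(-4 - 7)) = 42 - 69*(-4 + 2*(-11)) = 42 - 69*(-4 - 22) = 42 - 69*(-26) = 42 + 1794 = 1836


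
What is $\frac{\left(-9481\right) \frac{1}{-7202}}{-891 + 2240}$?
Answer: $\frac{499}{511342} \approx 0.00097586$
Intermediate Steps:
$\frac{\left(-9481\right) \frac{1}{-7202}}{-891 + 2240} = \frac{\left(-9481\right) \left(- \frac{1}{7202}\right)}{1349} = \frac{9481}{7202} \cdot \frac{1}{1349} = \frac{499}{511342}$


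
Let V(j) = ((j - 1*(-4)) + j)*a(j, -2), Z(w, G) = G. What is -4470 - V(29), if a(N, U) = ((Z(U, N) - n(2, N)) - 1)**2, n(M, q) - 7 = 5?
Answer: -20342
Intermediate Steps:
n(M, q) = 12 (n(M, q) = 7 + 5 = 12)
a(N, U) = (-13 + N)**2 (a(N, U) = ((N - 1*12) - 1)**2 = ((N - 12) - 1)**2 = ((-12 + N) - 1)**2 = (-13 + N)**2)
V(j) = (13 - j)**2*(4 + 2*j) (V(j) = ((j - 1*(-4)) + j)*(13 - j)**2 = ((j + 4) + j)*(13 - j)**2 = ((4 + j) + j)*(13 - j)**2 = (4 + 2*j)*(13 - j)**2 = (13 - j)**2*(4 + 2*j))
-4470 - V(29) = -4470 - 2*(13 - 1*29)**2*(2 + 29) = -4470 - 2*(13 - 29)**2*31 = -4470 - 2*(-16)**2*31 = -4470 - 2*256*31 = -4470 - 1*15872 = -4470 - 15872 = -20342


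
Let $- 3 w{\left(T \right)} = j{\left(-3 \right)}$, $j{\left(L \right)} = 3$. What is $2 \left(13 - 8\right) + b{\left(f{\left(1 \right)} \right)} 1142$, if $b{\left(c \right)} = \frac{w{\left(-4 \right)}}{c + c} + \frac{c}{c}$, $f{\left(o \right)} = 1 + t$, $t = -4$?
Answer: $\frac{4027}{3} \approx 1342.3$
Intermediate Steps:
$w{\left(T \right)} = -1$ ($w{\left(T \right)} = \left(- \frac{1}{3}\right) 3 = -1$)
$f{\left(o \right)} = -3$ ($f{\left(o \right)} = 1 - 4 = -3$)
$b{\left(c \right)} = 1 - \frac{1}{2 c}$ ($b{\left(c \right)} = - \frac{1}{c + c} + \frac{c}{c} = - \frac{1}{2 c} + 1 = 1 - \frac{1}{2 c}$)
$2 \left(13 - 8\right) + b{\left(f{\left(1 \right)} \right)} 1142 = 2 \left(13 - 8\right) + \frac{- \frac{1}{2} - 3}{-3} \cdot 1142 = 2 \cdot 5 + \left(- \frac{1}{3}\right) \left(- \frac{7}{2}\right) 1142 = 10 + \frac{7}{6} \cdot 1142 = 10 + \frac{3997}{3} = \frac{4027}{3}$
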